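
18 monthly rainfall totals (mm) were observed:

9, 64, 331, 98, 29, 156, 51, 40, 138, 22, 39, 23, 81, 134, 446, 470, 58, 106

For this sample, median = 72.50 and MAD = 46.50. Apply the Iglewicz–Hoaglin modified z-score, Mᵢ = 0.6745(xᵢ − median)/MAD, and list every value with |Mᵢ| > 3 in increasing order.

|Mᵢ| > 3 ⇔ |xᵢ − 72.50| > 3·46.50/0.6745 = 206.82.
So outliers lie outside [-134.32, 279.32].
331: M = 3.75 → outlier.
446: M = 5.42 → outlier.
470: M = 5.77 → outlier.

331, 446, 470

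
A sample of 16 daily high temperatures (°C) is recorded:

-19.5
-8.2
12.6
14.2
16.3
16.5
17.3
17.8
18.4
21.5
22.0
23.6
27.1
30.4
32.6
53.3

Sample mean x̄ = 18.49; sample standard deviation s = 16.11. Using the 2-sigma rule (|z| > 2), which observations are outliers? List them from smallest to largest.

-19.5, 53.3

Cutoffs at x̄ ± 2s: 18.49 ± 2·16.11 = [-13.73, 50.71].
-19.5: z = -2.36, |z| > 2 → outlier.
53.3: z = 2.16, |z| > 2 → outlier.
Every other value lies within [-13.73, 50.71].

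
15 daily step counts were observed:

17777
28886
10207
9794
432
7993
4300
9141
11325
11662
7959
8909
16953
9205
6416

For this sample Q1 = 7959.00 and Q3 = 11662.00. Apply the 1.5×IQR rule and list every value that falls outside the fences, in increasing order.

IQR = Q3 − Q1 = 11662.00 − 7959.00 = 3703.00.
Lower fence = Q1 − 1.5·IQR = 7959.00 − 5554.50 = 2404.50.
Upper fence = Q3 + 1.5·IQR = 11662.00 + 5554.50 = 17216.50.
432 < 2404.50 → outlier.
17777 > 17216.50 → outlier.
28886 > 17216.50 → outlier.
All remaining values lie within [2404.50, 17216.50].

432, 17777, 28886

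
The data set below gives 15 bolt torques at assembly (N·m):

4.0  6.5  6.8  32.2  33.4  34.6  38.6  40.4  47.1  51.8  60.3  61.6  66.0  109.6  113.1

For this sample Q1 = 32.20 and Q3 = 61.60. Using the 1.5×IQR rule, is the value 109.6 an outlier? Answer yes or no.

yes

IQR = Q3 − Q1 = 61.60 − 32.20 = 29.40.
Lower fence = Q1 − 1.5·IQR = 32.20 − 44.10 = -11.90.
Upper fence = Q3 + 1.5·IQR = 61.60 + 44.10 = 105.70.
109.6 lies above the upper fence.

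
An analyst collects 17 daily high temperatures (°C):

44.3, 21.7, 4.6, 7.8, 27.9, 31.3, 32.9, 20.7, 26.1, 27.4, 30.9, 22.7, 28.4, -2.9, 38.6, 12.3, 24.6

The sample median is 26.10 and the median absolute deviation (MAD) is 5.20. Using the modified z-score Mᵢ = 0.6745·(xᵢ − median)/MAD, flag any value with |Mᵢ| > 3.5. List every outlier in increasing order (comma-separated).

-2.9

|Mᵢ| > 3.5 ⇔ |xᵢ − 26.10| > 3.5·5.20/0.6745 = 26.98.
So outliers lie outside [-0.88, 53.08].
-2.9: M = -3.76 → outlier.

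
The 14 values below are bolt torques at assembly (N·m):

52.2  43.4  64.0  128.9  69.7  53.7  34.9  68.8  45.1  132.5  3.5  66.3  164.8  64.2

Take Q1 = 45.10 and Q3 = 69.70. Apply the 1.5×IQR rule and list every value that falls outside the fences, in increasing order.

IQR = Q3 − Q1 = 69.70 − 45.10 = 24.60.
Lower fence = Q1 − 1.5·IQR = 45.10 − 36.90 = 8.20.
Upper fence = Q3 + 1.5·IQR = 69.70 + 36.90 = 106.60.
3.5 < 8.20 → outlier.
128.9 > 106.60 → outlier.
132.5 > 106.60 → outlier.
164.8 > 106.60 → outlier.
All remaining values lie within [8.20, 106.60].

3.5, 128.9, 132.5, 164.8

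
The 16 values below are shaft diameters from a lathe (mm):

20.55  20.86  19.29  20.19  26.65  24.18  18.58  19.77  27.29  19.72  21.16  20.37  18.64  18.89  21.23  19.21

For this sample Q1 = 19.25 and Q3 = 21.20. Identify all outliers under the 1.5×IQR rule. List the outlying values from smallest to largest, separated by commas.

IQR = Q3 − Q1 = 21.20 − 19.25 = 1.95.
Lower fence = Q1 − 1.5·IQR = 19.25 − 2.925 = 16.325.
Upper fence = Q3 + 1.5·IQR = 21.20 + 2.925 = 24.125.
24.18 > 24.125 → outlier.
26.65 > 24.125 → outlier.
27.29 > 24.125 → outlier.
All remaining values lie within [16.325, 24.125].

24.18, 26.65, 27.29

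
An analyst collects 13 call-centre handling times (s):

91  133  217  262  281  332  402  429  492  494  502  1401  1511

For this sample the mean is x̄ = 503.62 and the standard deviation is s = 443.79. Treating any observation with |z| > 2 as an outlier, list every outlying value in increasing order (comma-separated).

Cutoffs at x̄ ± 2s: 503.62 ± 2·443.79 = [-383.96, 1391.20].
1401: z = 2.02, |z| > 2 → outlier.
1511: z = 2.27, |z| > 2 → outlier.
Every other value lies within [-383.96, 1391.20].

1401, 1511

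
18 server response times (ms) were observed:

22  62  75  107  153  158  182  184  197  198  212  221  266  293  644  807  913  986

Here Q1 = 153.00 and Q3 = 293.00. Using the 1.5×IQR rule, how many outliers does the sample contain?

IQR = 140.00; fences at 153.00 − 210.00 = -57.00 and 293.00 + 210.00 = 503.00.
Outside the cutoffs: 644, 807, 913, 986.

4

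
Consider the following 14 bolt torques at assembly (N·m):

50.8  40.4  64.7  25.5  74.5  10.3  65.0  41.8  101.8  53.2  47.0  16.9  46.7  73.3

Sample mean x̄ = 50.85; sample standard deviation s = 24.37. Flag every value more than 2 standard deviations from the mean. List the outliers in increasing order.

Cutoffs at x̄ ± 2s: 50.85 ± 2·24.37 = [2.11, 99.59].
101.8: z = 2.09, |z| > 2 → outlier.
Every other value lies within [2.11, 99.59].

101.8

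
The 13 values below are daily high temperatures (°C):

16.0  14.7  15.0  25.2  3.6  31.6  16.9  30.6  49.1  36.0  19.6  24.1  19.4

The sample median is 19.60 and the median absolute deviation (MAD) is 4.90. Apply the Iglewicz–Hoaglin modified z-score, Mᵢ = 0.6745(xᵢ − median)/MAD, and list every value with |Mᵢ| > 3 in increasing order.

|Mᵢ| > 3 ⇔ |xᵢ − 19.60| > 3·4.90/0.6745 = 21.79.
So outliers lie outside [-2.19, 41.39].
49.1: M = 4.06 → outlier.

49.1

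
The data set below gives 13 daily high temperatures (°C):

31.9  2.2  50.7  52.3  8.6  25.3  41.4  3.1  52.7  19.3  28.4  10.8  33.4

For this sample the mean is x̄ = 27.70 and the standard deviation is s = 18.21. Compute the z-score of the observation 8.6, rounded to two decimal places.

-1.05

z = (8.6 − 27.70) / 18.21 = -1.05.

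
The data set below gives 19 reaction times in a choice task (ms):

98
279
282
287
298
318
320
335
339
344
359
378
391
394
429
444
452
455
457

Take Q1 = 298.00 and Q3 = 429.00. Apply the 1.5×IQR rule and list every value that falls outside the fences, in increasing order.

98

IQR = Q3 − Q1 = 429.00 − 298.00 = 131.00.
Lower fence = Q1 − 1.5·IQR = 298.00 − 196.50 = 101.50.
Upper fence = Q3 + 1.5·IQR = 429.00 + 196.50 = 625.50.
98 < 101.50 → outlier.
All remaining values lie within [101.50, 625.50].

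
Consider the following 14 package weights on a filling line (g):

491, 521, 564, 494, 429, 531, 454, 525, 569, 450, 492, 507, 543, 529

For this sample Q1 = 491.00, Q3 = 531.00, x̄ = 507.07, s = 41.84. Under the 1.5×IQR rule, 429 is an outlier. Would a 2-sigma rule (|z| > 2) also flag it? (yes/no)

no

z = (429 − 507.07) / 41.84 = -1.87.
|z| = 1.87 ≤ 2.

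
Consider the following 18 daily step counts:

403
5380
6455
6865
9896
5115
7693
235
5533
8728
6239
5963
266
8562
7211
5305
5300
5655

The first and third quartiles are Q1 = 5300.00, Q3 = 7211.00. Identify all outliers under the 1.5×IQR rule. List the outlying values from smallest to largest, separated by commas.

235, 266, 403

IQR = Q3 − Q1 = 7211.00 − 5300.00 = 1911.00.
Lower fence = Q1 − 1.5·IQR = 5300.00 − 2866.50 = 2433.50.
Upper fence = Q3 + 1.5·IQR = 7211.00 + 2866.50 = 10077.50.
235 < 2433.50 → outlier.
266 < 2433.50 → outlier.
403 < 2433.50 → outlier.
All remaining values lie within [2433.50, 10077.50].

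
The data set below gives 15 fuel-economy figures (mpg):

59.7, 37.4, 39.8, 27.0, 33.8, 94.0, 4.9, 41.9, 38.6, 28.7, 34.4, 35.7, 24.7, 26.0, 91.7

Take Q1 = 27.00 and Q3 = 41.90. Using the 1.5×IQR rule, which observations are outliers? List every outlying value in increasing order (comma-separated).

IQR = Q3 − Q1 = 41.90 − 27.00 = 14.90.
Lower fence = Q1 − 1.5·IQR = 27.00 − 22.35 = 4.65.
Upper fence = Q3 + 1.5·IQR = 41.90 + 22.35 = 64.25.
91.7 > 64.25 → outlier.
94.0 > 64.25 → outlier.
All remaining values lie within [4.65, 64.25].

91.7, 94.0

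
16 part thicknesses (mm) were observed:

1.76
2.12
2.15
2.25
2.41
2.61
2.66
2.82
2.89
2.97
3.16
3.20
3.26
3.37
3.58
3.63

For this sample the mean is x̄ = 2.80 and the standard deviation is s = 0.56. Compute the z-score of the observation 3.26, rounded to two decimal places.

0.82

z = (3.26 − 2.80) / 0.56 = 0.82.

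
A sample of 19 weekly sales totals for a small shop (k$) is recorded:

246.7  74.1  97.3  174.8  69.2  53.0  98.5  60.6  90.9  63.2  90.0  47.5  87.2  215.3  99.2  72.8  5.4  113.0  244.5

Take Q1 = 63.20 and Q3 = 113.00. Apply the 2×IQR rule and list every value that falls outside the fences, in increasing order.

215.3, 244.5, 246.7

IQR = Q3 − Q1 = 113.00 − 63.20 = 49.80.
Lower fence = Q1 − 2·IQR = 63.20 − 99.60 = -36.40.
Upper fence = Q3 + 2·IQR = 113.00 + 99.60 = 212.60.
215.3 > 212.60 → outlier.
244.5 > 212.60 → outlier.
246.7 > 212.60 → outlier.
All remaining values lie within [-36.40, 212.60].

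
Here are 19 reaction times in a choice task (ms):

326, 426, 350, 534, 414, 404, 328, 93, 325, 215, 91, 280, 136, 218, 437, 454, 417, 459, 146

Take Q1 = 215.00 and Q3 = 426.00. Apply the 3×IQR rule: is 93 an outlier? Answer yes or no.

IQR = Q3 − Q1 = 426.00 − 215.00 = 211.00.
Lower fence = Q1 − 3·IQR = 215.00 − 633.00 = -418.00.
Upper fence = Q3 + 3·IQR = 426.00 + 633.00 = 1059.00.
93 lies within [-418.00, 1059.00].

no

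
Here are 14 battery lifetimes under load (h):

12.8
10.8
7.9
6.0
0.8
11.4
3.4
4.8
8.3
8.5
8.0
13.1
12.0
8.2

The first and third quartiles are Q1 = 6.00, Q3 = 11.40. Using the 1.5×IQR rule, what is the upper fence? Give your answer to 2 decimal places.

IQR = Q3 − Q1 = 11.40 − 6.00 = 5.40.
Lower fence = Q1 − 1.5·IQR = 6.00 − 8.10 = -2.10.
Upper fence = Q3 + 1.5·IQR = 11.40 + 8.10 = 19.50.

19.50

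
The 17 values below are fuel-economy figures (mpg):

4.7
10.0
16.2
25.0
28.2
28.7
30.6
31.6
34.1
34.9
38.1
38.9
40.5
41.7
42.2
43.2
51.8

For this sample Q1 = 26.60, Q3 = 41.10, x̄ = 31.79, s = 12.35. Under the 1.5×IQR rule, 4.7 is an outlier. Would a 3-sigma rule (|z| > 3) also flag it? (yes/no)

z = (4.7 − 31.79) / 12.35 = -2.19.
|z| = 2.19 ≤ 3.

no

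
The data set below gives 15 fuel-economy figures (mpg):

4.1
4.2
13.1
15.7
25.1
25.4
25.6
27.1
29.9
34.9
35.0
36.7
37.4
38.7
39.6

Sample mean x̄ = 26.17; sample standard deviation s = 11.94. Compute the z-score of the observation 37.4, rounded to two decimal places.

0.94

z = (37.4 − 26.17) / 11.94 = 0.94.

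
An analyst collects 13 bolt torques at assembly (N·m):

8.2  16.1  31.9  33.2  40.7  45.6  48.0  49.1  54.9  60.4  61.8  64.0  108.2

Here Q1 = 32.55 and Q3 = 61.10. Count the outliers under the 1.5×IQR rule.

IQR = 28.55; fences at 32.55 − 42.825 = -10.275 and 61.10 + 42.825 = 103.925.
Outside the cutoffs: 108.2.

1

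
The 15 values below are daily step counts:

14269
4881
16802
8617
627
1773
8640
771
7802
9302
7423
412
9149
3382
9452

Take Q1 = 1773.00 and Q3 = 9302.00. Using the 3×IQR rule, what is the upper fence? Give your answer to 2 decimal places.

IQR = Q3 − Q1 = 9302.00 − 1773.00 = 7529.00.
Lower fence = Q1 − 3·IQR = 1773.00 − 22587.00 = -20814.00.
Upper fence = Q3 + 3·IQR = 9302.00 + 22587.00 = 31889.00.

31889.00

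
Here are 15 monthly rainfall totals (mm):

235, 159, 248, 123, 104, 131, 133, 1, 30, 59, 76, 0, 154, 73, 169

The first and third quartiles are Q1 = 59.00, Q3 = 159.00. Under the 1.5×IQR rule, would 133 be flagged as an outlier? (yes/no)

no

IQR = Q3 − Q1 = 159.00 − 59.00 = 100.00.
Lower fence = Q1 − 1.5·IQR = 59.00 − 150.00 = -91.00.
Upper fence = Q3 + 1.5·IQR = 159.00 + 150.00 = 309.00.
133 lies within [-91.00, 309.00].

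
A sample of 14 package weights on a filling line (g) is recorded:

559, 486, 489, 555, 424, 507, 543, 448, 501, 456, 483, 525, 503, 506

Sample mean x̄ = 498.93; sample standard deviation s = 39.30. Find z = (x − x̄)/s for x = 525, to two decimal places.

z = (525 − 498.93) / 39.30 = 0.66.

0.66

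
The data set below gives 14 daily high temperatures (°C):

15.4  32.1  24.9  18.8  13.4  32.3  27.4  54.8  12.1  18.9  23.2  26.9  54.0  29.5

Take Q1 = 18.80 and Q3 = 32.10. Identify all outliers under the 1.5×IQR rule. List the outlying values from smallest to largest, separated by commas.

IQR = Q3 − Q1 = 32.10 − 18.80 = 13.30.
Lower fence = Q1 − 1.5·IQR = 18.80 − 19.95 = -1.15.
Upper fence = Q3 + 1.5·IQR = 32.10 + 19.95 = 52.05.
54.0 > 52.05 → outlier.
54.8 > 52.05 → outlier.
All remaining values lie within [-1.15, 52.05].

54.0, 54.8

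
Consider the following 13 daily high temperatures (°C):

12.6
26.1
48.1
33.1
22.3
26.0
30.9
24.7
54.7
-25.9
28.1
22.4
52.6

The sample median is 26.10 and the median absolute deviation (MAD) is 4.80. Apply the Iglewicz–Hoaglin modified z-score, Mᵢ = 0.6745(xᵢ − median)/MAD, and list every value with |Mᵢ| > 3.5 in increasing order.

|Mᵢ| > 3.5 ⇔ |xᵢ − 26.10| > 3.5·4.80/0.6745 = 24.91.
So outliers lie outside [1.19, 51.01].
-25.9: M = -7.31 → outlier.
52.6: M = 3.72 → outlier.
54.7: M = 4.02 → outlier.

-25.9, 52.6, 54.7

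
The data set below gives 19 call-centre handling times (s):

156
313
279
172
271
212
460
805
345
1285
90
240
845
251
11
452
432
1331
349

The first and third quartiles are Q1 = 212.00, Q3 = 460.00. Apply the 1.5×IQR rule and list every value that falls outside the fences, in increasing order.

IQR = Q3 − Q1 = 460.00 − 212.00 = 248.00.
Lower fence = Q1 − 1.5·IQR = 212.00 − 372.00 = -160.00.
Upper fence = Q3 + 1.5·IQR = 460.00 + 372.00 = 832.00.
845 > 832.00 → outlier.
1285 > 832.00 → outlier.
1331 > 832.00 → outlier.
All remaining values lie within [-160.00, 832.00].

845, 1285, 1331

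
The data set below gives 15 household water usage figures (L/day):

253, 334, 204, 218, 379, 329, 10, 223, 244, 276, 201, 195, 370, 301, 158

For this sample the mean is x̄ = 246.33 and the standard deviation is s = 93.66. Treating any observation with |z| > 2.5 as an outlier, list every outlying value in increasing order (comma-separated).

10

Cutoffs at x̄ ± 2.5s: 246.33 ± 2.5·93.66 = [12.18, 480.48].
10: z = -2.52, |z| > 2.5 → outlier.
Every other value lies within [12.18, 480.48].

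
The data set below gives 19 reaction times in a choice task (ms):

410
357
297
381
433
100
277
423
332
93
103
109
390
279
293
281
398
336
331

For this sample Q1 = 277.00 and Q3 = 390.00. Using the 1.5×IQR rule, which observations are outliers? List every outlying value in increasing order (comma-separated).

93, 100, 103

IQR = Q3 − Q1 = 390.00 − 277.00 = 113.00.
Lower fence = Q1 − 1.5·IQR = 277.00 − 169.50 = 107.50.
Upper fence = Q3 + 1.5·IQR = 390.00 + 169.50 = 559.50.
93 < 107.50 → outlier.
100 < 107.50 → outlier.
103 < 107.50 → outlier.
All remaining values lie within [107.50, 559.50].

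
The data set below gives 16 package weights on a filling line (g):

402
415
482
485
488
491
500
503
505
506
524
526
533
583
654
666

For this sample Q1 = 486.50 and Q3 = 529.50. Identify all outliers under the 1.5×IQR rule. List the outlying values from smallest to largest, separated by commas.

IQR = Q3 − Q1 = 529.50 − 486.50 = 43.00.
Lower fence = Q1 − 1.5·IQR = 486.50 − 64.50 = 422.00.
Upper fence = Q3 + 1.5·IQR = 529.50 + 64.50 = 594.00.
402 < 422.00 → outlier.
415 < 422.00 → outlier.
654 > 594.00 → outlier.
666 > 594.00 → outlier.
All remaining values lie within [422.00, 594.00].

402, 415, 654, 666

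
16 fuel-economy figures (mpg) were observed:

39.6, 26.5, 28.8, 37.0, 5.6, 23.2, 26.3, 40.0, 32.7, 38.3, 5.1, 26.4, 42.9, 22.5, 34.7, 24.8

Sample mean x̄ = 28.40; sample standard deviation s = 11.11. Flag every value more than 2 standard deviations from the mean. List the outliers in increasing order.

Cutoffs at x̄ ± 2s: 28.40 ± 2·11.11 = [6.18, 50.62].
5.1: z = -2.10, |z| > 2 → outlier.
5.6: z = -2.05, |z| > 2 → outlier.
Every other value lies within [6.18, 50.62].

5.1, 5.6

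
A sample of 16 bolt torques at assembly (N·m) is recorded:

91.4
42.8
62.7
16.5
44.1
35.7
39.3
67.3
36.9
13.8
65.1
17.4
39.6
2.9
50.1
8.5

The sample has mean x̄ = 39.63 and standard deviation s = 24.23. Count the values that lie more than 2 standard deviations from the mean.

1

Cutoffs: x̄ ± 2s = [-8.83, 88.09].
Outside the cutoffs: 91.4.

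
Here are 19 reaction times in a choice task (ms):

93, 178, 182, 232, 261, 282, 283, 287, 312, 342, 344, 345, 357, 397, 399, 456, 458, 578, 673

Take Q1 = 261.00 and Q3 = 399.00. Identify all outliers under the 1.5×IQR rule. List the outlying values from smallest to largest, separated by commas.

IQR = Q3 − Q1 = 399.00 − 261.00 = 138.00.
Lower fence = Q1 − 1.5·IQR = 261.00 − 207.00 = 54.00.
Upper fence = Q3 + 1.5·IQR = 399.00 + 207.00 = 606.00.
673 > 606.00 → outlier.
All remaining values lie within [54.00, 606.00].

673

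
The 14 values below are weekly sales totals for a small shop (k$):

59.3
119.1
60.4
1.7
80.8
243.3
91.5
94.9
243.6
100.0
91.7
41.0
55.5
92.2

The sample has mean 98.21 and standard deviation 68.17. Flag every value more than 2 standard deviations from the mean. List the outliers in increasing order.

243.3, 243.6

Cutoffs at x̄ ± 2s: 98.21 ± 2·68.17 = [-38.13, 234.55].
243.3: z = 2.13, |z| > 2 → outlier.
243.6: z = 2.13, |z| > 2 → outlier.
Every other value lies within [-38.13, 234.55].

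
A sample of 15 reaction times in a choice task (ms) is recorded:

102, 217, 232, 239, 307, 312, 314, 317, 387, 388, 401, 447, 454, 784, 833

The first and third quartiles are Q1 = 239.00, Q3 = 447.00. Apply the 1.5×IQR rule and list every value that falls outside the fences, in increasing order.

IQR = Q3 − Q1 = 447.00 − 239.00 = 208.00.
Lower fence = Q1 − 1.5·IQR = 239.00 − 312.00 = -73.00.
Upper fence = Q3 + 1.5·IQR = 447.00 + 312.00 = 759.00.
784 > 759.00 → outlier.
833 > 759.00 → outlier.
All remaining values lie within [-73.00, 759.00].

784, 833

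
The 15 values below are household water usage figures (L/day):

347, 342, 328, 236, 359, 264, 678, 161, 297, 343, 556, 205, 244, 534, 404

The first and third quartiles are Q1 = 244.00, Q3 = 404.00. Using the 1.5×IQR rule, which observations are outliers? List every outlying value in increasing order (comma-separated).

678

IQR = Q3 − Q1 = 404.00 − 244.00 = 160.00.
Lower fence = Q1 − 1.5·IQR = 244.00 − 240.00 = 4.00.
Upper fence = Q3 + 1.5·IQR = 404.00 + 240.00 = 644.00.
678 > 644.00 → outlier.
All remaining values lie within [4.00, 644.00].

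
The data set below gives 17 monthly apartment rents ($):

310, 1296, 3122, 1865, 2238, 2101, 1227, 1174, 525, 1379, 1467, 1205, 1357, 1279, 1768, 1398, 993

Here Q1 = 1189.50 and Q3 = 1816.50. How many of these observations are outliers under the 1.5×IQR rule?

1

IQR = 627.00; fences at 1189.50 − 940.50 = 249.00 and 1816.50 + 940.50 = 2757.00.
Outside the cutoffs: 3122.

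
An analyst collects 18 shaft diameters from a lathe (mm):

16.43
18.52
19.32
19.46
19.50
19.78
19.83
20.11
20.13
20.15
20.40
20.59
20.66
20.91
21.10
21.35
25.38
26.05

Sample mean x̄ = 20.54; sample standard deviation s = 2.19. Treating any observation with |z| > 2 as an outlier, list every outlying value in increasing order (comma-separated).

25.38, 26.05

Cutoffs at x̄ ± 2s: 20.54 ± 2·2.19 = [16.16, 24.92].
25.38: z = 2.21, |z| > 2 → outlier.
26.05: z = 2.52, |z| > 2 → outlier.
Every other value lies within [16.16, 24.92].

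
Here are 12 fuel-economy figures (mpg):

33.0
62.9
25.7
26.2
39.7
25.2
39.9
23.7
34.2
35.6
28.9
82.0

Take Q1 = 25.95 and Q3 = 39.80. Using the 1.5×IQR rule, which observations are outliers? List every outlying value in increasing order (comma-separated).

IQR = Q3 − Q1 = 39.80 − 25.95 = 13.85.
Lower fence = Q1 − 1.5·IQR = 25.95 − 20.775 = 5.175.
Upper fence = Q3 + 1.5·IQR = 39.80 + 20.775 = 60.575.
62.9 > 60.575 → outlier.
82.0 > 60.575 → outlier.
All remaining values lie within [5.175, 60.575].

62.9, 82.0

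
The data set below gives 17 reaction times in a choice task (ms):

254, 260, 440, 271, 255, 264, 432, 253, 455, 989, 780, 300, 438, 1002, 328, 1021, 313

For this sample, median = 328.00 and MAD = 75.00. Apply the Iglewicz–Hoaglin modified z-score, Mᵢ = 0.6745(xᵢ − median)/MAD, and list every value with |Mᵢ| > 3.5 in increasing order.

780, 989, 1002, 1021

|Mᵢ| > 3.5 ⇔ |xᵢ − 328.00| > 3.5·75.00/0.6745 = 389.18.
So outliers lie outside [-61.18, 717.18].
780: M = 4.06 → outlier.
989: M = 5.94 → outlier.
1002: M = 6.06 → outlier.
1021: M = 6.23 → outlier.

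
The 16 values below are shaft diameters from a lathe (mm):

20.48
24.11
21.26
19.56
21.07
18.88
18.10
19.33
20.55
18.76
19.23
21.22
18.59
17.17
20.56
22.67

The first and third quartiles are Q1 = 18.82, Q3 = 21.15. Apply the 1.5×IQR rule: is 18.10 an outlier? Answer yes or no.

IQR = Q3 − Q1 = 21.15 − 18.82 = 2.33.
Lower fence = Q1 − 1.5·IQR = 18.82 − 3.495 = 15.325.
Upper fence = Q3 + 1.5·IQR = 21.15 + 3.495 = 24.645.
18.10 lies within [15.325, 24.645].

no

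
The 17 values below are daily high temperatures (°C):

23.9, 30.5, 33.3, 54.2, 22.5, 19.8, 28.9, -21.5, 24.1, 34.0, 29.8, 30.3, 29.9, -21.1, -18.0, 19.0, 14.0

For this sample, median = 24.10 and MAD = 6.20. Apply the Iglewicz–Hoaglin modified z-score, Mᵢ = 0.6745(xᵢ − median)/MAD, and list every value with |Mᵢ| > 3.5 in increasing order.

-21.5, -21.1, -18.0

|Mᵢ| > 3.5 ⇔ |xᵢ − 24.10| > 3.5·6.20/0.6745 = 32.17.
So outliers lie outside [-8.07, 56.27].
-21.5: M = -4.96 → outlier.
-21.1: M = -4.92 → outlier.
-18.0: M = -4.58 → outlier.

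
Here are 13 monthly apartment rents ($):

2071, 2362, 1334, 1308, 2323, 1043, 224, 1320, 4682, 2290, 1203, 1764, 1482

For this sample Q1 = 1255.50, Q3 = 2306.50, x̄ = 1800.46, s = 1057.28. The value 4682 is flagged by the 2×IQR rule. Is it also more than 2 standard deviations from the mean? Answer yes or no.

z = (4682 − 1800.46) / 1057.28 = 2.73.
|z| = 2.73 > 2.

yes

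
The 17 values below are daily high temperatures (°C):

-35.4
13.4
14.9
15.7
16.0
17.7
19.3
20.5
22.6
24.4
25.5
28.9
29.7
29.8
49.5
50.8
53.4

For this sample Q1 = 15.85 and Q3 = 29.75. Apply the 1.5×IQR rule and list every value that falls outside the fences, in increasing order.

-35.4, 50.8, 53.4

IQR = Q3 − Q1 = 29.75 − 15.85 = 13.90.
Lower fence = Q1 − 1.5·IQR = 15.85 − 20.85 = -5.00.
Upper fence = Q3 + 1.5·IQR = 29.75 + 20.85 = 50.60.
-35.4 < -5.00 → outlier.
50.8 > 50.60 → outlier.
53.4 > 50.60 → outlier.
All remaining values lie within [-5.00, 50.60].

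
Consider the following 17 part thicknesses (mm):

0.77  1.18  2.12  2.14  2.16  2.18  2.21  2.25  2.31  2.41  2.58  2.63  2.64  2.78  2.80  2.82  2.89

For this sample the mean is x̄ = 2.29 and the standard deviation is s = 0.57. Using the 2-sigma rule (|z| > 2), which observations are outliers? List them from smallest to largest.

Cutoffs at x̄ ± 2s: 2.29 ± 2·0.57 = [1.15, 3.43].
0.77: z = -2.67, |z| > 2 → outlier.
Every other value lies within [1.15, 3.43].

0.77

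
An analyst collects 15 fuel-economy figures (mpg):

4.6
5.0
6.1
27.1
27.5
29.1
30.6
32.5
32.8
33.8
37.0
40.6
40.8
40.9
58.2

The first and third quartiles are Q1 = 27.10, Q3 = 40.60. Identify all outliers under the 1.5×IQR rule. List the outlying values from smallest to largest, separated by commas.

4.6, 5.0, 6.1

IQR = Q3 − Q1 = 40.60 − 27.10 = 13.50.
Lower fence = Q1 − 1.5·IQR = 27.10 − 20.25 = 6.85.
Upper fence = Q3 + 1.5·IQR = 40.60 + 20.25 = 60.85.
4.6 < 6.85 → outlier.
5.0 < 6.85 → outlier.
6.1 < 6.85 → outlier.
All remaining values lie within [6.85, 60.85].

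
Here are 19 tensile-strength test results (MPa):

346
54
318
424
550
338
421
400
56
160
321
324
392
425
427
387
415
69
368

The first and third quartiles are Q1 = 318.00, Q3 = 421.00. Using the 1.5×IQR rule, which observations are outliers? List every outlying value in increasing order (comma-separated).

54, 56, 69, 160

IQR = Q3 − Q1 = 421.00 − 318.00 = 103.00.
Lower fence = Q1 − 1.5·IQR = 318.00 − 154.50 = 163.50.
Upper fence = Q3 + 1.5·IQR = 421.00 + 154.50 = 575.50.
54 < 163.50 → outlier.
56 < 163.50 → outlier.
69 < 163.50 → outlier.
160 < 163.50 → outlier.
All remaining values lie within [163.50, 575.50].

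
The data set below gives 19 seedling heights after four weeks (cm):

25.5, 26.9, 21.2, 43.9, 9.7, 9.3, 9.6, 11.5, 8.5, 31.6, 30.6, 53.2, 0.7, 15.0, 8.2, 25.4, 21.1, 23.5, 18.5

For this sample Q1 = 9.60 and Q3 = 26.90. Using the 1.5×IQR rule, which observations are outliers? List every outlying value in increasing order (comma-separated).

53.2

IQR = Q3 − Q1 = 26.90 − 9.60 = 17.30.
Lower fence = Q1 − 1.5·IQR = 9.60 − 25.95 = -16.35.
Upper fence = Q3 + 1.5·IQR = 26.90 + 25.95 = 52.85.
53.2 > 52.85 → outlier.
All remaining values lie within [-16.35, 52.85].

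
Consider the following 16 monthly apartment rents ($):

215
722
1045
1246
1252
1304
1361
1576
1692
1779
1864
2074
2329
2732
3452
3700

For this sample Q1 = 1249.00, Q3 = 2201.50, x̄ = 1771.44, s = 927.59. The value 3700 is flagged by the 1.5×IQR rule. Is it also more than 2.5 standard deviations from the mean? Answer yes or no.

z = (3700 − 1771.44) / 927.59 = 2.08.
|z| = 2.08 ≤ 2.5.

no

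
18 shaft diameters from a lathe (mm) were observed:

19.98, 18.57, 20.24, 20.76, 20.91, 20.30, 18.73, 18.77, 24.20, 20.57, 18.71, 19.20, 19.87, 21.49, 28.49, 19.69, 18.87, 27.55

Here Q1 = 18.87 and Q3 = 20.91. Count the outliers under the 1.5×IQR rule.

3

IQR = 2.04; fences at 18.87 − 3.06 = 15.81 and 20.91 + 3.06 = 23.97.
Outside the cutoffs: 24.20, 27.55, 28.49.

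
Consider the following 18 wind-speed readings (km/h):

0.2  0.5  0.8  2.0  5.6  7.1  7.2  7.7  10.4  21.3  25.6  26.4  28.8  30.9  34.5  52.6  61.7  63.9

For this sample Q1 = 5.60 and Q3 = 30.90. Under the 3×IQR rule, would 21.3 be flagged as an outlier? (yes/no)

no

IQR = Q3 − Q1 = 30.90 − 5.60 = 25.30.
Lower fence = Q1 − 3·IQR = 5.60 − 75.90 = -70.30.
Upper fence = Q3 + 3·IQR = 30.90 + 75.90 = 106.80.
21.3 lies within [-70.30, 106.80].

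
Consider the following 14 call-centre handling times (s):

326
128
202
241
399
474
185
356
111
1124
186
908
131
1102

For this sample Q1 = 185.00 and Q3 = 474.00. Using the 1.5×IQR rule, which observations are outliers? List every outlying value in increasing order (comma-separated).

IQR = Q3 − Q1 = 474.00 − 185.00 = 289.00.
Lower fence = Q1 − 1.5·IQR = 185.00 − 433.50 = -248.50.
Upper fence = Q3 + 1.5·IQR = 474.00 + 433.50 = 907.50.
908 > 907.50 → outlier.
1102 > 907.50 → outlier.
1124 > 907.50 → outlier.
All remaining values lie within [-248.50, 907.50].

908, 1102, 1124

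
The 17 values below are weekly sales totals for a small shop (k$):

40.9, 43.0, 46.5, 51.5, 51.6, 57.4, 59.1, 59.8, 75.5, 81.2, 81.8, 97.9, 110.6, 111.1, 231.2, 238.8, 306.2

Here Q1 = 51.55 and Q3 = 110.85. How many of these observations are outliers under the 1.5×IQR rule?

3

IQR = 59.30; fences at 51.55 − 88.95 = -37.40 and 110.85 + 88.95 = 199.80.
Outside the cutoffs: 231.2, 238.8, 306.2.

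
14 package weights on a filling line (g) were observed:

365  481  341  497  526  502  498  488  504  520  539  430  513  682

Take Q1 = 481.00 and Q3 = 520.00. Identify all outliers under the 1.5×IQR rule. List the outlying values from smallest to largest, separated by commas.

IQR = Q3 − Q1 = 520.00 − 481.00 = 39.00.
Lower fence = Q1 − 1.5·IQR = 481.00 − 58.50 = 422.50.
Upper fence = Q3 + 1.5·IQR = 520.00 + 58.50 = 578.50.
341 < 422.50 → outlier.
365 < 422.50 → outlier.
682 > 578.50 → outlier.
All remaining values lie within [422.50, 578.50].

341, 365, 682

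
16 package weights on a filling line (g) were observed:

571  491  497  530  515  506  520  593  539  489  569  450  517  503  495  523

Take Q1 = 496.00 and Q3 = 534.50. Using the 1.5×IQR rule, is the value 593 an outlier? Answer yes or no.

yes

IQR = Q3 − Q1 = 534.50 − 496.00 = 38.50.
Lower fence = Q1 − 1.5·IQR = 496.00 − 57.75 = 438.25.
Upper fence = Q3 + 1.5·IQR = 534.50 + 57.75 = 592.25.
593 lies above the upper fence.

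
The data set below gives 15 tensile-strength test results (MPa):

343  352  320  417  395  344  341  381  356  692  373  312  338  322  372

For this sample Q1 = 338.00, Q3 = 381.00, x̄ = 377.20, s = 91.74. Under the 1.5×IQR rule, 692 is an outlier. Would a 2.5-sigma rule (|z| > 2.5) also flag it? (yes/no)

z = (692 − 377.20) / 91.74 = 3.43.
|z| = 3.43 > 2.5.

yes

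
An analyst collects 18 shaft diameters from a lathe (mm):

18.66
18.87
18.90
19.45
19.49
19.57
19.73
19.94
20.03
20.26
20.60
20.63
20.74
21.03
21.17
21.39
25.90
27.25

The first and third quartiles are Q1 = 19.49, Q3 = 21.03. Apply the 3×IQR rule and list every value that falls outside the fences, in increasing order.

IQR = Q3 − Q1 = 21.03 − 19.49 = 1.54.
Lower fence = Q1 − 3·IQR = 19.49 − 4.62 = 14.87.
Upper fence = Q3 + 3·IQR = 21.03 + 4.62 = 25.65.
25.90 > 25.65 → outlier.
27.25 > 25.65 → outlier.
All remaining values lie within [14.87, 25.65].

25.90, 27.25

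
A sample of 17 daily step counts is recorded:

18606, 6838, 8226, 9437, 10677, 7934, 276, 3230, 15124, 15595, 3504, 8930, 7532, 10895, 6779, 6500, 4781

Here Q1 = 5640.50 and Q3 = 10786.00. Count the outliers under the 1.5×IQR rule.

1

IQR = 5145.50; fences at 5640.50 − 7718.25 = -2077.75 and 10786.00 + 7718.25 = 18504.25.
Outside the cutoffs: 18606.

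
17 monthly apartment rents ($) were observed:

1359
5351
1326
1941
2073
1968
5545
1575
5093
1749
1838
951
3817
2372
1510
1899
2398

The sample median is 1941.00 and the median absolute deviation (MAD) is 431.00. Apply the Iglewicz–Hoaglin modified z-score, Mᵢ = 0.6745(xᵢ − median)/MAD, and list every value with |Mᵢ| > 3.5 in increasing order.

|Mᵢ| > 3.5 ⇔ |xᵢ − 1941.00| > 3.5·431.00/0.6745 = 2236.47.
So outliers lie outside [-295.47, 4177.47].
5093: M = 4.93 → outlier.
5351: M = 5.34 → outlier.
5545: M = 5.64 → outlier.

5093, 5351, 5545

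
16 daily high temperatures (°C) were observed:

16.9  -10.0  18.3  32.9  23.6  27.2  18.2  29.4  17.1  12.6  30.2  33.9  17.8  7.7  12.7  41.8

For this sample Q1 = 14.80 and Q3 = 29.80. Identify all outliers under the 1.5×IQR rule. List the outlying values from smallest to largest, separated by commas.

IQR = Q3 − Q1 = 29.80 − 14.80 = 15.00.
Lower fence = Q1 − 1.5·IQR = 14.80 − 22.50 = -7.70.
Upper fence = Q3 + 1.5·IQR = 29.80 + 22.50 = 52.30.
-10.0 < -7.70 → outlier.
All remaining values lie within [-7.70, 52.30].

-10.0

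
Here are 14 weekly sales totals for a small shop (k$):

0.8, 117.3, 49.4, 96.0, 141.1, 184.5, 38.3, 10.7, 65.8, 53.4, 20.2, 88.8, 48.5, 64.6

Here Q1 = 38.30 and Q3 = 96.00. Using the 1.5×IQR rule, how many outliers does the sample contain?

1

IQR = 57.70; fences at 38.30 − 86.55 = -48.25 and 96.00 + 86.55 = 182.55.
Outside the cutoffs: 184.5.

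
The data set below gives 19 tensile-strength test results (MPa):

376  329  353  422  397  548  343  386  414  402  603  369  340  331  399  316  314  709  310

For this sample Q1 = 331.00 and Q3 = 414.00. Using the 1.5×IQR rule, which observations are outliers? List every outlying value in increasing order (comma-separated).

548, 603, 709

IQR = Q3 − Q1 = 414.00 − 331.00 = 83.00.
Lower fence = Q1 − 1.5·IQR = 331.00 − 124.50 = 206.50.
Upper fence = Q3 + 1.5·IQR = 414.00 + 124.50 = 538.50.
548 > 538.50 → outlier.
603 > 538.50 → outlier.
709 > 538.50 → outlier.
All remaining values lie within [206.50, 538.50].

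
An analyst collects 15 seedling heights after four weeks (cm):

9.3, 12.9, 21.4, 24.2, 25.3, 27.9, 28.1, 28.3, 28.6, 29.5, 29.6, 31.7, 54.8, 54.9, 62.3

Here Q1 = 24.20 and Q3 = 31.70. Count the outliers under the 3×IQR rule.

3

IQR = 7.50; fences at 24.20 − 22.50 = 1.70 and 31.70 + 22.50 = 54.20.
Outside the cutoffs: 54.8, 54.9, 62.3.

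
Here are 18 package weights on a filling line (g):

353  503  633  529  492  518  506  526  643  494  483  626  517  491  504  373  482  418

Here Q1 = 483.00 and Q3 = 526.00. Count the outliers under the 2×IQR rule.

5

IQR = 43.00; fences at 483.00 − 86.00 = 397.00 and 526.00 + 86.00 = 612.00.
Outside the cutoffs: 353, 373, 626, 633, 643.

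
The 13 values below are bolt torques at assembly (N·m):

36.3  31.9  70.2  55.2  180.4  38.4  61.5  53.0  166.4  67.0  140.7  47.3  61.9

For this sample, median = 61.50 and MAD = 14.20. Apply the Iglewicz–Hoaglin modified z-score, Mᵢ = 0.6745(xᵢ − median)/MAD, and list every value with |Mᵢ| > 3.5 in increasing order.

140.7, 166.4, 180.4

|Mᵢ| > 3.5 ⇔ |xᵢ − 61.50| > 3.5·14.20/0.6745 = 73.68.
So outliers lie outside [-12.18, 135.18].
140.7: M = 3.76 → outlier.
166.4: M = 4.98 → outlier.
180.4: M = 5.65 → outlier.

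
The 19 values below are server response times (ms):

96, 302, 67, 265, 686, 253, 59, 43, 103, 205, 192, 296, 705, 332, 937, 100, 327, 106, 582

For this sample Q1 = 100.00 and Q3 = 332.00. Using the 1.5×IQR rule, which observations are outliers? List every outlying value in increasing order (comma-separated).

686, 705, 937

IQR = Q3 − Q1 = 332.00 − 100.00 = 232.00.
Lower fence = Q1 − 1.5·IQR = 100.00 − 348.00 = -248.00.
Upper fence = Q3 + 1.5·IQR = 332.00 + 348.00 = 680.00.
686 > 680.00 → outlier.
705 > 680.00 → outlier.
937 > 680.00 → outlier.
All remaining values lie within [-248.00, 680.00].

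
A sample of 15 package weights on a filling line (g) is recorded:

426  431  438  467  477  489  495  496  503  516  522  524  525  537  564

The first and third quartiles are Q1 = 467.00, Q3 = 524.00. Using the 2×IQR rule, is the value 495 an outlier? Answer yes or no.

IQR = Q3 − Q1 = 524.00 − 467.00 = 57.00.
Lower fence = Q1 − 2·IQR = 467.00 − 114.00 = 353.00.
Upper fence = Q3 + 2·IQR = 524.00 + 114.00 = 638.00.
495 lies within [353.00, 638.00].

no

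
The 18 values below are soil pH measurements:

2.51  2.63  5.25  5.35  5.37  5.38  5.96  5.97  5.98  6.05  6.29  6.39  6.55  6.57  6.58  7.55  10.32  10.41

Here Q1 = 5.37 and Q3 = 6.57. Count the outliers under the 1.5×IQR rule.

IQR = 1.20; fences at 5.37 − 1.80 = 3.57 and 6.57 + 1.80 = 8.37.
Outside the cutoffs: 2.51, 2.63, 10.32, 10.41.

4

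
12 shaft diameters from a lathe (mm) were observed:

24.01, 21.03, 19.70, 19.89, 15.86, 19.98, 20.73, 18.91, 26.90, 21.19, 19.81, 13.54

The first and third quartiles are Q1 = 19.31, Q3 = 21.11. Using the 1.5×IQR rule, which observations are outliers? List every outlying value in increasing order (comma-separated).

IQR = Q3 − Q1 = 21.11 − 19.31 = 1.80.
Lower fence = Q1 − 1.5·IQR = 19.31 − 2.70 = 16.61.
Upper fence = Q3 + 1.5·IQR = 21.11 + 2.70 = 23.81.
13.54 < 16.61 → outlier.
15.86 < 16.61 → outlier.
24.01 > 23.81 → outlier.
26.90 > 23.81 → outlier.
All remaining values lie within [16.61, 23.81].

13.54, 15.86, 24.01, 26.90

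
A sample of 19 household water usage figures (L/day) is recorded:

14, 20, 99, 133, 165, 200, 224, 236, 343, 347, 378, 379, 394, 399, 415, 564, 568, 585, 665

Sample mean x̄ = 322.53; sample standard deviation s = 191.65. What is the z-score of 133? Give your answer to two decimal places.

z = (133 − 322.53) / 191.65 = -0.99.

-0.99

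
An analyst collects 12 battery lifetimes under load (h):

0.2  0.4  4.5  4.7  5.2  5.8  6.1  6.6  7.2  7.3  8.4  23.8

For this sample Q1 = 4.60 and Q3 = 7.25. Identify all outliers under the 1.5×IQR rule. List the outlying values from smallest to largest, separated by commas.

0.2, 0.4, 23.8

IQR = Q3 − Q1 = 7.25 − 4.60 = 2.65.
Lower fence = Q1 − 1.5·IQR = 4.60 − 3.975 = 0.625.
Upper fence = Q3 + 1.5·IQR = 7.25 + 3.975 = 11.225.
0.2 < 0.625 → outlier.
0.4 < 0.625 → outlier.
23.8 > 11.225 → outlier.
All remaining values lie within [0.625, 11.225].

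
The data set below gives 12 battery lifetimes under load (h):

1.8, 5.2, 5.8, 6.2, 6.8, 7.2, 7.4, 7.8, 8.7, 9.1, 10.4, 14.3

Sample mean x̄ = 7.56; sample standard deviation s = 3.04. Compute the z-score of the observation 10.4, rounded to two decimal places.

0.93

z = (10.4 − 7.56) / 3.04 = 0.93.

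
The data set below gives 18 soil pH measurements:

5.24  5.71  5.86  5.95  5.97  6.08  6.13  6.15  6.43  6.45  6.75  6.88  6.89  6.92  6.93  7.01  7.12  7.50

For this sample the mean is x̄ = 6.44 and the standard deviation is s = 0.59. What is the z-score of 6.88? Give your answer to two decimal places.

z = (6.88 − 6.44) / 0.59 = 0.75.

0.75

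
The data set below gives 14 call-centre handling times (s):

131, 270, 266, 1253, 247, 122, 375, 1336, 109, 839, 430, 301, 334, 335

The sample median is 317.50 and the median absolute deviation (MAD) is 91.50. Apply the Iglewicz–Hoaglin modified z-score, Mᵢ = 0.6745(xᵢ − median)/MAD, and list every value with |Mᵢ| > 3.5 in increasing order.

839, 1253, 1336

|Mᵢ| > 3.5 ⇔ |xᵢ − 317.50| > 3.5·91.50/0.6745 = 474.80.
So outliers lie outside [-157.30, 792.30].
839: M = 3.84 → outlier.
1253: M = 6.90 → outlier.
1336: M = 7.51 → outlier.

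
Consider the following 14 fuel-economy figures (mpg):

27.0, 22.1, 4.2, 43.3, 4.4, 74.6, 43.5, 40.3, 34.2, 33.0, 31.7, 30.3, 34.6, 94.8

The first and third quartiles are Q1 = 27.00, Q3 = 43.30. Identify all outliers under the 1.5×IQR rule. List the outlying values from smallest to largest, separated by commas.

IQR = Q3 − Q1 = 43.30 − 27.00 = 16.30.
Lower fence = Q1 − 1.5·IQR = 27.00 − 24.45 = 2.55.
Upper fence = Q3 + 1.5·IQR = 43.30 + 24.45 = 67.75.
74.6 > 67.75 → outlier.
94.8 > 67.75 → outlier.
All remaining values lie within [2.55, 67.75].

74.6, 94.8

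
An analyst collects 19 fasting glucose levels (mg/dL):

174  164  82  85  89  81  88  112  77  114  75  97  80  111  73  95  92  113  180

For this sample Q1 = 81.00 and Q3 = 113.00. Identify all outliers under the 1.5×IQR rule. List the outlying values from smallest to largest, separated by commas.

164, 174, 180

IQR = Q3 − Q1 = 113.00 − 81.00 = 32.00.
Lower fence = Q1 − 1.5·IQR = 81.00 − 48.00 = 33.00.
Upper fence = Q3 + 1.5·IQR = 113.00 + 48.00 = 161.00.
164 > 161.00 → outlier.
174 > 161.00 → outlier.
180 > 161.00 → outlier.
All remaining values lie within [33.00, 161.00].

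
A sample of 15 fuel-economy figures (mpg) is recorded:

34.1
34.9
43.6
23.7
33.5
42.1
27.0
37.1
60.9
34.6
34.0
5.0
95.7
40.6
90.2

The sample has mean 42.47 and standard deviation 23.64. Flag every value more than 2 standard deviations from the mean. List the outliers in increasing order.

Cutoffs at x̄ ± 2s: 42.47 ± 2·23.64 = [-4.81, 89.75].
90.2: z = 2.02, |z| > 2 → outlier.
95.7: z = 2.25, |z| > 2 → outlier.
Every other value lies within [-4.81, 89.75].

90.2, 95.7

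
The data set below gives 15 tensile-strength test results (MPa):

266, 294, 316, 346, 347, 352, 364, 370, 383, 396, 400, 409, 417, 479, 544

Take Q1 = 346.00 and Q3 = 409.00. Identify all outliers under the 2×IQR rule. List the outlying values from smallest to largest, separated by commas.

544

IQR = Q3 − Q1 = 409.00 − 346.00 = 63.00.
Lower fence = Q1 − 2·IQR = 346.00 − 126.00 = 220.00.
Upper fence = Q3 + 2·IQR = 409.00 + 126.00 = 535.00.
544 > 535.00 → outlier.
All remaining values lie within [220.00, 535.00].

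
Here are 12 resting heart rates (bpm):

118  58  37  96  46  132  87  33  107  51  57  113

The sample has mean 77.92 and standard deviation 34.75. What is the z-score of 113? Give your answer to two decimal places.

1.01

z = (113 − 77.92) / 34.75 = 1.01.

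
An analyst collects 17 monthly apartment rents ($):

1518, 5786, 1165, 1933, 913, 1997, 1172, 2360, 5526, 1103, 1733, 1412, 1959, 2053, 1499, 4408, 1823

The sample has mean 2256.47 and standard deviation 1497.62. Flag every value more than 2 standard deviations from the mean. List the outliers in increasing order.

Cutoffs at x̄ ± 2s: 2256.47 ± 2·1497.62 = [-738.77, 5251.71].
5526: z = 2.18, |z| > 2 → outlier.
5786: z = 2.36, |z| > 2 → outlier.
Every other value lies within [-738.77, 5251.71].

5526, 5786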